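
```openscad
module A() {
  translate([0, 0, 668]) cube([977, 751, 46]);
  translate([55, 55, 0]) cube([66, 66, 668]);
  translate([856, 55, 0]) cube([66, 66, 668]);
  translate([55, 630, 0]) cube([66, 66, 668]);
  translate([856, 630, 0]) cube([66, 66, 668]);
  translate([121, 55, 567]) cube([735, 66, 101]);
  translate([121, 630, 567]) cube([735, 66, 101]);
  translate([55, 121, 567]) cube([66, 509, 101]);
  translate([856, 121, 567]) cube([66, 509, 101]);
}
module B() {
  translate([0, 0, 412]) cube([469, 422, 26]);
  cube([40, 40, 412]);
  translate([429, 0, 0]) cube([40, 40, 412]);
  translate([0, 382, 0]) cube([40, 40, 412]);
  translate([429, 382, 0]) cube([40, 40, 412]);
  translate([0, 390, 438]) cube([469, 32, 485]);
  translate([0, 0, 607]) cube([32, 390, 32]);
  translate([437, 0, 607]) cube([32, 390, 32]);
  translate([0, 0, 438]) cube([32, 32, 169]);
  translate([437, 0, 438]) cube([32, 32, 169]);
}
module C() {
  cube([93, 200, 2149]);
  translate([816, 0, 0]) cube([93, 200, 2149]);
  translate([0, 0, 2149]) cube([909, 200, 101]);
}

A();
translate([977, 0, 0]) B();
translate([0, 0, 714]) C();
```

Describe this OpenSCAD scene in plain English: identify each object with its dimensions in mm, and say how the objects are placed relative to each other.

A is a table with a 977×751 mm rectangular top, 46 mm thick, top surface at z = 714 mm, supported by four 66×66 mm square legs, each inset 55 mm from the nearest pair of top edges, running from the floor. Four apron rails, 66 mm thick and 101 mm tall, run between adjacent legs with their top edges flush with the underside of the top and their outer faces flush with the legs' outer faces.

B is a chair. The seat is a 469×422×26 mm slab with its top at z = 438 mm, on four 40×40 mm corner legs (flush with the seat edges, standing on z = 0). A flat backrest 32 mm thick, 485 mm tall, spans the full seat width and rises from the seat top along its +y edge, rear face flush with the rear of the seat. Two armrests of 32×32 mm section run along each side from the seat's front edge to the front of the backrest, top faces 201 mm above the seat top and outer faces flush with the seat's x-edges; a 32×32 mm post under the front of each armrest stands on the seat at the front corner.

C is a rectangular door frame: two vertical jambs of 93×200 mm section, 2149 mm tall, with a clear opening 723 mm wide between their inner faces. A header 101 mm tall and 200 mm deep lies on top of the jambs and spans the full outside width.

The chair is against the table's +x side, with their −y faces flush. The door frame is on top of the table.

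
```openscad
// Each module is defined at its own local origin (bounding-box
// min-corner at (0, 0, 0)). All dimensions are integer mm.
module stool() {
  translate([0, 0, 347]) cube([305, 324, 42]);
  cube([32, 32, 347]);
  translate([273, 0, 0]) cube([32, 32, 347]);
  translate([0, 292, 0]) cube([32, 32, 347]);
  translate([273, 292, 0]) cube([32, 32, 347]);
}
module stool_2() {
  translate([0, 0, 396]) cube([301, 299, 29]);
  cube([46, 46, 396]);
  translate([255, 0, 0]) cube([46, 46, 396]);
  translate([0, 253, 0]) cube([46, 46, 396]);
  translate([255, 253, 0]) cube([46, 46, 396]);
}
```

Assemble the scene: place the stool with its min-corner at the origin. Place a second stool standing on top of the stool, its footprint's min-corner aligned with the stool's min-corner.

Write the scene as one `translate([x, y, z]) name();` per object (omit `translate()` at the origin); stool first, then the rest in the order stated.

stool();
translate([0, 0, 389]) stool_2();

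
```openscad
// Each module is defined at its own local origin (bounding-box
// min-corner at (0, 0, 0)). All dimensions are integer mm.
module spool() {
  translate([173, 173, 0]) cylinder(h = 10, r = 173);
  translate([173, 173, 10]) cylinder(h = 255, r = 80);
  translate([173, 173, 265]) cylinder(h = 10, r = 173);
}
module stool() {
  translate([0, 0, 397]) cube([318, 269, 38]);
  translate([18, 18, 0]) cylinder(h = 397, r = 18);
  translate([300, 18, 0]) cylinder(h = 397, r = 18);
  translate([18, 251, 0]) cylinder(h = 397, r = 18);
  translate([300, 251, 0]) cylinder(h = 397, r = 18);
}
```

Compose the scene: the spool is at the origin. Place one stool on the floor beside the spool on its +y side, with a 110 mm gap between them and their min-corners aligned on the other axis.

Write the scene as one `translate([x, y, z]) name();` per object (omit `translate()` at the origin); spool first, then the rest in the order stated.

spool();
translate([0, 456, 0]) stool();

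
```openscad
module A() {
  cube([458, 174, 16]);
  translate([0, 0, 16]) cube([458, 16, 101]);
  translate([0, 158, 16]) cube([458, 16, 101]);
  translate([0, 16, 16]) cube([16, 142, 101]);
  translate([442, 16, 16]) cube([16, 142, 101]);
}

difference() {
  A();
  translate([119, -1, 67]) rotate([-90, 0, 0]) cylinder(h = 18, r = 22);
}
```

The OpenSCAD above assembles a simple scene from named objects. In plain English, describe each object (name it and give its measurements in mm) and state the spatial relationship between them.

A is an open-topped rectangular box: outside dimensions 458×174×117 mm, with a uniform wall and base thickness of 16 mm. The base is a full 458×174 slab on the floor; four walls sit on top of the base. The front and back walls (the −y and +y sides) span the full width; the two side walls fit between them.

The open box has a circular hole of radius 22 mm through its front wall, centred at (x = 119, z = 67).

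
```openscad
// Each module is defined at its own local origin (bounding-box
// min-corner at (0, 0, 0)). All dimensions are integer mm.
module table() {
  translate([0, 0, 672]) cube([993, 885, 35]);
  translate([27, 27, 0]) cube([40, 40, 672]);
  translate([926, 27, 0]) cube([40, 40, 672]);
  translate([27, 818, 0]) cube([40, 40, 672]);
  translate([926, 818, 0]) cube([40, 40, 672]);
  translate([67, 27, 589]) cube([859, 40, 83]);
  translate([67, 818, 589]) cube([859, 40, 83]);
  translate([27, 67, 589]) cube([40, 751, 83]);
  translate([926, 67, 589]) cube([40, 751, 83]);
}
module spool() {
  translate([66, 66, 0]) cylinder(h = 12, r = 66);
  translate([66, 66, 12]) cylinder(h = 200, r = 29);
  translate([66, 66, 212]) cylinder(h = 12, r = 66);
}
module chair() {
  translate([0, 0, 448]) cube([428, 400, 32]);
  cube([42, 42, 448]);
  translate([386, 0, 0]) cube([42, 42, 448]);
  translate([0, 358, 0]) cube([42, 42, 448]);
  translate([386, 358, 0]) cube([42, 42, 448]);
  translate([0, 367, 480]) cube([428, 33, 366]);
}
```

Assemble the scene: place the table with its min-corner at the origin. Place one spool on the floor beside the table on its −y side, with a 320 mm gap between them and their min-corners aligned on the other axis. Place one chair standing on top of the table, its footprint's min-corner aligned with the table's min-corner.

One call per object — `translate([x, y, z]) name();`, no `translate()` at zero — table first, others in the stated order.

table();
translate([0, -452, 0]) spool();
translate([0, 0, 707]) chair();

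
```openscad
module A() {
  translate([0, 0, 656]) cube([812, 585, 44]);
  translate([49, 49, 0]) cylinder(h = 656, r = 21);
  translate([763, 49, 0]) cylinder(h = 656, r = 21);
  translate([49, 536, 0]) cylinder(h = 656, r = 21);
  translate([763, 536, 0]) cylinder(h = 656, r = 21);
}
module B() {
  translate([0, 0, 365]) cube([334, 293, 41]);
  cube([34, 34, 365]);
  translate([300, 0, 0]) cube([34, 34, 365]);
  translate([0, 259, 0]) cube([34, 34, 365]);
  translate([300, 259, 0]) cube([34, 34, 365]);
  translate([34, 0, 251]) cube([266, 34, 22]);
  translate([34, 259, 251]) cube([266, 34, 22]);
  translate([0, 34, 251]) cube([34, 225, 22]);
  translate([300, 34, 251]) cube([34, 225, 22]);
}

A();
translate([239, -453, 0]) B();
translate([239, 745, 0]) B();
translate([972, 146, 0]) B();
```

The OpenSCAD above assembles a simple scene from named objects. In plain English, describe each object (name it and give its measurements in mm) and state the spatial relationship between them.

A is a table: top 812 mm (x) × 585 mm (y), 44 mm thick, upper face at z = 700 mm, on four round legs of 42 mm diameter, each leg's bounding box inset 28 mm from the nearest pair of top edges, running from z = 0 to the bottom of the top.

B is a simple wooden stool: a rectangular seat 334 mm (x) by 293 mm (y), 41 mm thick, top face at z = 406 mm, on four square legs, each 34×34 mm in cross-section. The legs rest on z = 0, each flush with a corner of the seat. Four stretchers, 34 mm wide and 22 mm tall, connect adjacent legs with their undersides at z = 251 mm, each running between the inner faces of the legs it joins and aligned with the legs' outer faces on the other axis.

Three stools sit around the table at the −y, +y, +x sides.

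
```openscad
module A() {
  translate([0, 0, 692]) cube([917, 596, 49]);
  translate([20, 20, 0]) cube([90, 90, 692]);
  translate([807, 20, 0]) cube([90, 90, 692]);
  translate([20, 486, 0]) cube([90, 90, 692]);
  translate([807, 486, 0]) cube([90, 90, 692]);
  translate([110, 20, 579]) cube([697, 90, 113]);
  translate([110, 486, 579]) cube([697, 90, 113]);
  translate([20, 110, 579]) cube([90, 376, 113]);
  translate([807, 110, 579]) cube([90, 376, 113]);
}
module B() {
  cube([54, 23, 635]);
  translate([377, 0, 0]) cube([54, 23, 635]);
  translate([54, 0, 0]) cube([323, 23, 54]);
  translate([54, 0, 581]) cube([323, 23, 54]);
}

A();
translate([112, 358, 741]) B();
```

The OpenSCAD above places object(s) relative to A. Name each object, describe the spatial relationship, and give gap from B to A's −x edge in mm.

A is a table. B is a picture frame. The picture frame is on top of the table. The gap from the picture frame to the table's −x edge is 112 mm.

The picture frame's min-x is at 112; the table's min-x is 0; gap = 112 mm.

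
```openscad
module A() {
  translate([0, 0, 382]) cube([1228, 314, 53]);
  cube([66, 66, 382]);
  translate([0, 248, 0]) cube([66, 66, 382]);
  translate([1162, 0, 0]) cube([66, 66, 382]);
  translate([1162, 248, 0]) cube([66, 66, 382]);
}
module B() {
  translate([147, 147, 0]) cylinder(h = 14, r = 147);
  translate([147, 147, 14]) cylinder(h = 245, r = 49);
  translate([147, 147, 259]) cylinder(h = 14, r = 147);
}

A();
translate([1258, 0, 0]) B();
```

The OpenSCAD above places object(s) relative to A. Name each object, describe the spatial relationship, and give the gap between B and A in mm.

The spool's nearest face is 30 mm from the bench's +x face.

A is a bench. B is a spool. The spool is on the floor beside the bench on its +x side. The gap between the spool and the bench is 30 mm.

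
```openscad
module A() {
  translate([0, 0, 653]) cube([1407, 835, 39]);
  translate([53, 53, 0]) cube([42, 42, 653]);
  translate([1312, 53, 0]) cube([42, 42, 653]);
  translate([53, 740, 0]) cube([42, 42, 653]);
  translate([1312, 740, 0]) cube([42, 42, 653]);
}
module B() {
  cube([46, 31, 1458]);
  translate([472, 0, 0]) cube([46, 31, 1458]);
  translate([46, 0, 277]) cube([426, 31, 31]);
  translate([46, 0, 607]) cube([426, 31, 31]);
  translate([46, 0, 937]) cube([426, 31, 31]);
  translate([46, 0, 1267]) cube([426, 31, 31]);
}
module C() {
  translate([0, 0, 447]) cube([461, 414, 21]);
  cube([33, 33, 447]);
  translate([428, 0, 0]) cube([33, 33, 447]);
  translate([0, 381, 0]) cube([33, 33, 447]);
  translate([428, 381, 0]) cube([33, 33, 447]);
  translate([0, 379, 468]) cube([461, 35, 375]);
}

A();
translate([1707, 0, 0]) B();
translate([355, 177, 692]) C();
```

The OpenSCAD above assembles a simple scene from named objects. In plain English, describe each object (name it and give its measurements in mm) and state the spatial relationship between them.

A is a table: top 1407 mm (x) × 835 mm (y), 39 mm thick, upper face at z = 692 mm, on four 42×42 mm square legs, each inset 53 mm from the nearest pair of top edges, running from z = 0 to the bottom of the top.

B is a wooden ladder with two side rails of 46×31 mm section and 1458 mm height, set 518 mm apart overall. Between them run 4 rectangular rungs (31 mm deep, 31 mm thick), front faces flush with the rails' −y face. The bottom of the first rung is 277 mm above the floor and each subsequent rung is 330 mm higher than the one below.

C is a chair: 461×414 mm seat, 21 mm thick, top at z = 468 mm, on four 33 mm square corner legs flush with the seat edges. A 35 mm thick backrest slab spans the full seat width, extending 375 mm above the seat top, its back face flush with the seat's +y edge.

The ladder is on the floor beside the table on its +x side. The chair is on top of the table.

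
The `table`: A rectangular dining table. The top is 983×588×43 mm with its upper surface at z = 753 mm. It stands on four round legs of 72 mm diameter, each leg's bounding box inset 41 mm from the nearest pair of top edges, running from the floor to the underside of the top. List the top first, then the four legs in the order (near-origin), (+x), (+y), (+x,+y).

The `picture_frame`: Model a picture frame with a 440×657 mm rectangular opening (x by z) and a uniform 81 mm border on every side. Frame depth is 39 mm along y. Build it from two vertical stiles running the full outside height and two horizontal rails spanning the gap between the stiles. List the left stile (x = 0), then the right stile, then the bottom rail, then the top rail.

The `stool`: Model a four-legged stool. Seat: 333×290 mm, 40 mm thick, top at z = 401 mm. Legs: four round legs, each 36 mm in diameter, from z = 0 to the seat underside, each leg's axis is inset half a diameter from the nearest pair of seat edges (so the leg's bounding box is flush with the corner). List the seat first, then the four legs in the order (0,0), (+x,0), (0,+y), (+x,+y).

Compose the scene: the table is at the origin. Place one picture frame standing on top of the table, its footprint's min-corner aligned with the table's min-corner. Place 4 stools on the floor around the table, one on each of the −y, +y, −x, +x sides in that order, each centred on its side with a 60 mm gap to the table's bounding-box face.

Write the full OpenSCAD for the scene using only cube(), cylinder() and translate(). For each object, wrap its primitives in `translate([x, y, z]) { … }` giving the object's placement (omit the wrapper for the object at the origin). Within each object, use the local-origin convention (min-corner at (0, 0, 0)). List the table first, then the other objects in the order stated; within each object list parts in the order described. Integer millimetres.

translate([0, 0, 710]) cube([983, 588, 43]);
translate([77, 77, 0]) cylinder(h = 710, r = 36);
translate([906, 77, 0]) cylinder(h = 710, r = 36);
translate([77, 511, 0]) cylinder(h = 710, r = 36);
translate([906, 511, 0]) cylinder(h = 710, r = 36);
translate([0, 0, 753]) {
  cube([81, 39, 819]);
  translate([521, 0, 0]) cube([81, 39, 819]);
  translate([81, 0, 0]) cube([440, 39, 81]);
  translate([81, 0, 738]) cube([440, 39, 81]);
}
translate([325, -350, 0]) {
  translate([0, 0, 361]) cube([333, 290, 40]);
  translate([18, 18, 0]) cylinder(h = 361, r = 18);
  translate([315, 18, 0]) cylinder(h = 361, r = 18);
  translate([18, 272, 0]) cylinder(h = 361, r = 18);
  translate([315, 272, 0]) cylinder(h = 361, r = 18);
}
translate([325, 648, 0]) {
  translate([0, 0, 361]) cube([333, 290, 40]);
  translate([18, 18, 0]) cylinder(h = 361, r = 18);
  translate([315, 18, 0]) cylinder(h = 361, r = 18);
  translate([18, 272, 0]) cylinder(h = 361, r = 18);
  translate([315, 272, 0]) cylinder(h = 361, r = 18);
}
translate([-393, 149, 0]) {
  translate([0, 0, 361]) cube([333, 290, 40]);
  translate([18, 18, 0]) cylinder(h = 361, r = 18);
  translate([315, 18, 0]) cylinder(h = 361, r = 18);
  translate([18, 272, 0]) cylinder(h = 361, r = 18);
  translate([315, 272, 0]) cylinder(h = 361, r = 18);
}
translate([1043, 149, 0]) {
  translate([0, 0, 361]) cube([333, 290, 40]);
  translate([18, 18, 0]) cylinder(h = 361, r = 18);
  translate([315, 18, 0]) cylinder(h = 361, r = 18);
  translate([18, 272, 0]) cylinder(h = 361, r = 18);
  translate([315, 272, 0]) cylinder(h = 361, r = 18);
}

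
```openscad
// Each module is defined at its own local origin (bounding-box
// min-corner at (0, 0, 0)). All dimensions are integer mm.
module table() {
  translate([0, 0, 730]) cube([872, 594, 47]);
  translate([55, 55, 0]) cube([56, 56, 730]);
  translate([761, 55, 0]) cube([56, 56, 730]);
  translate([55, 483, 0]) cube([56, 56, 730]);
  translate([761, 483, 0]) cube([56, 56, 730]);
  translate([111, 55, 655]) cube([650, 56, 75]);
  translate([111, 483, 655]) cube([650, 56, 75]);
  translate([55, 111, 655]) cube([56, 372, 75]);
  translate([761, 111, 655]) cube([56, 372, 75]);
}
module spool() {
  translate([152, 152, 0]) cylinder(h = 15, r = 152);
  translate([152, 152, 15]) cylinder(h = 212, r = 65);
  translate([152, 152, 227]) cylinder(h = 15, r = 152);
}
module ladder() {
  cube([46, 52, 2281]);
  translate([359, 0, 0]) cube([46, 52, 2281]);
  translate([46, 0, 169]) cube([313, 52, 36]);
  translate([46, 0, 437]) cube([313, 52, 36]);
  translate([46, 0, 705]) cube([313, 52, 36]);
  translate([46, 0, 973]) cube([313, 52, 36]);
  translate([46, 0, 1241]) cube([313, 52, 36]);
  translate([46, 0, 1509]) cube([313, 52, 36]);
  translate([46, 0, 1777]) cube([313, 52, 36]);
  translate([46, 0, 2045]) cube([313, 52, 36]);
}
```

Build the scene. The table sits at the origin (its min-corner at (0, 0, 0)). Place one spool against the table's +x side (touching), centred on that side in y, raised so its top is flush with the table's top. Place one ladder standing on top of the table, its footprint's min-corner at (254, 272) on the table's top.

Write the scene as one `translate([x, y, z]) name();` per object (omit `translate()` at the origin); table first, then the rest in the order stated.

table();
translate([872, 145, 535]) spool();
translate([254, 272, 777]) ladder();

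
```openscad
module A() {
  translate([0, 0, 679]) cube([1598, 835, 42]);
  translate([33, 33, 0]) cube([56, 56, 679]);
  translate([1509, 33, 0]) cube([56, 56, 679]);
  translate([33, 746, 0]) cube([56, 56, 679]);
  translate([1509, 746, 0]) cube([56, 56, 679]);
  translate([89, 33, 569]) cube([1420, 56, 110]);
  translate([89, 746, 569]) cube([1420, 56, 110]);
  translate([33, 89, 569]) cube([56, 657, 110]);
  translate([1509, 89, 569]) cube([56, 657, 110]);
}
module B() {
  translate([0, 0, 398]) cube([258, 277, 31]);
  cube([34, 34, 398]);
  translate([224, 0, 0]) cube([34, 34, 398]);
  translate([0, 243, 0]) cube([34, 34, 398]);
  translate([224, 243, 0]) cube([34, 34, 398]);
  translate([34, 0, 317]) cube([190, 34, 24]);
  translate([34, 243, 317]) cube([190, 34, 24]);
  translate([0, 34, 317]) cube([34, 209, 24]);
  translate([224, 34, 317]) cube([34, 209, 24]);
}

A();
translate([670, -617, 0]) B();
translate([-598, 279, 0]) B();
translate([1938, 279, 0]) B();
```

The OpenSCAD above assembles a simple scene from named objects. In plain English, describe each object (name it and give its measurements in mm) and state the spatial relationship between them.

A is a table with a 1598×835 mm rectangular top, 42 mm thick, top surface at z = 721 mm, supported by four 56×56 mm square legs, each inset 33 mm from the nearest pair of top edges, running from the floor. Four apron rails, 56 mm thick and 110 mm tall, run between adjacent legs with their top edges flush with the underside of the top and their outer faces flush with the legs' outer faces.

B is a four-legged stool. The seat is a 258×277×31 mm slab whose top surface is at z = 429 mm; four square legs, each 34×34 mm in cross-section, run from the floor (z = 0) to the underside of the seat, each flush with a corner of the seat. Four stretchers, 34 mm wide and 24 mm tall, connect adjacent legs with their undersides at z = 317 mm, each running between the inner faces of the legs it joins and aligned with the legs' outer faces on the other axis.

Three stools sit around the table at the −y, −x, +x sides.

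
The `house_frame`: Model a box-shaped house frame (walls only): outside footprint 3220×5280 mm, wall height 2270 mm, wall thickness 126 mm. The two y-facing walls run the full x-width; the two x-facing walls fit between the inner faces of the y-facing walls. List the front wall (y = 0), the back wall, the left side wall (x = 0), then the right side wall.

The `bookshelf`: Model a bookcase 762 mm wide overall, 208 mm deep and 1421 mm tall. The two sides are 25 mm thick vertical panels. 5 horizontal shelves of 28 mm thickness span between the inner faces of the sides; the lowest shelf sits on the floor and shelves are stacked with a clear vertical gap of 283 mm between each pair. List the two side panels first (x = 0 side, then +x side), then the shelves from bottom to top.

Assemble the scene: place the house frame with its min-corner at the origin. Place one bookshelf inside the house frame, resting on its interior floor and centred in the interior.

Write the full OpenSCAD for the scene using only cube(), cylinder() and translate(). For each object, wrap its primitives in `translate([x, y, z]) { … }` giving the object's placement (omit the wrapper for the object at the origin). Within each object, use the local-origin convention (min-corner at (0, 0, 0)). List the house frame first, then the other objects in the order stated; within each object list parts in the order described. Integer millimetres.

cube([3220, 126, 2270]);
translate([0, 5154, 0]) cube([3220, 126, 2270]);
translate([0, 126, 0]) cube([126, 5028, 2270]);
translate([3094, 126, 0]) cube([126, 5028, 2270]);
translate([1229, 2536, 0]) {
  cube([25, 208, 1421]);
  translate([737, 0, 0]) cube([25, 208, 1421]);
  translate([25, 0, 0]) cube([712, 208, 28]);
  translate([25, 0, 311]) cube([712, 208, 28]);
  translate([25, 0, 622]) cube([712, 208, 28]);
  translate([25, 0, 933]) cube([712, 208, 28]);
  translate([25, 0, 1244]) cube([712, 208, 28]);
}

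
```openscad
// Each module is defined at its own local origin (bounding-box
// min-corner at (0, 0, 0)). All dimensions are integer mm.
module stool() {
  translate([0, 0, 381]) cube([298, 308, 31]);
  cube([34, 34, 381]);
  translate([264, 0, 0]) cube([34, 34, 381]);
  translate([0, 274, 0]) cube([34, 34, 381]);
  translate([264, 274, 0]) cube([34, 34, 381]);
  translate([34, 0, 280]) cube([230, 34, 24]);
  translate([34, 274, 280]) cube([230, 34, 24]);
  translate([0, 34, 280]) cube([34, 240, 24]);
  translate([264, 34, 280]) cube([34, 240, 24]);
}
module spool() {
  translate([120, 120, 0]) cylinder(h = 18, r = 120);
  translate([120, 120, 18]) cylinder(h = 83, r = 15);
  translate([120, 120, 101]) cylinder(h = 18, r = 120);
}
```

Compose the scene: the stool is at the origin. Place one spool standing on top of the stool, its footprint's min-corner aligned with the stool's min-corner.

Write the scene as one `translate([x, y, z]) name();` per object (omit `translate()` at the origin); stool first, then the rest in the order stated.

stool();
translate([0, 0, 412]) spool();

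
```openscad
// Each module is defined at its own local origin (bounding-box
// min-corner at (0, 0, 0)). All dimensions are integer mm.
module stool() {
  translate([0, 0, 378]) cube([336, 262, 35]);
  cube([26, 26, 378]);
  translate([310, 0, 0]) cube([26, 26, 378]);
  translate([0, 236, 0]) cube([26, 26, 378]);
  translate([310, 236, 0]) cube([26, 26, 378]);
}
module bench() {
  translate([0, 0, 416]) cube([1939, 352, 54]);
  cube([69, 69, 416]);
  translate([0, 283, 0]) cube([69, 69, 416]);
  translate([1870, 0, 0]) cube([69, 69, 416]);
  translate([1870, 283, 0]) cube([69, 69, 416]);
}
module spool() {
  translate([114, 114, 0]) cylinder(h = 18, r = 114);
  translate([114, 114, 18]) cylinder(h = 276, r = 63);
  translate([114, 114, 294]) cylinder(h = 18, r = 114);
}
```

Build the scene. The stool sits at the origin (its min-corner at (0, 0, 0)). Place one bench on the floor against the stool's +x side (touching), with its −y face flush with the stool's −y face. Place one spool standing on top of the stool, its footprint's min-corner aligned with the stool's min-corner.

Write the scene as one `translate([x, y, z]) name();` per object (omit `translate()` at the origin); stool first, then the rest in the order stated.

stool();
translate([336, 0, 0]) bench();
translate([0, 0, 413]) spool();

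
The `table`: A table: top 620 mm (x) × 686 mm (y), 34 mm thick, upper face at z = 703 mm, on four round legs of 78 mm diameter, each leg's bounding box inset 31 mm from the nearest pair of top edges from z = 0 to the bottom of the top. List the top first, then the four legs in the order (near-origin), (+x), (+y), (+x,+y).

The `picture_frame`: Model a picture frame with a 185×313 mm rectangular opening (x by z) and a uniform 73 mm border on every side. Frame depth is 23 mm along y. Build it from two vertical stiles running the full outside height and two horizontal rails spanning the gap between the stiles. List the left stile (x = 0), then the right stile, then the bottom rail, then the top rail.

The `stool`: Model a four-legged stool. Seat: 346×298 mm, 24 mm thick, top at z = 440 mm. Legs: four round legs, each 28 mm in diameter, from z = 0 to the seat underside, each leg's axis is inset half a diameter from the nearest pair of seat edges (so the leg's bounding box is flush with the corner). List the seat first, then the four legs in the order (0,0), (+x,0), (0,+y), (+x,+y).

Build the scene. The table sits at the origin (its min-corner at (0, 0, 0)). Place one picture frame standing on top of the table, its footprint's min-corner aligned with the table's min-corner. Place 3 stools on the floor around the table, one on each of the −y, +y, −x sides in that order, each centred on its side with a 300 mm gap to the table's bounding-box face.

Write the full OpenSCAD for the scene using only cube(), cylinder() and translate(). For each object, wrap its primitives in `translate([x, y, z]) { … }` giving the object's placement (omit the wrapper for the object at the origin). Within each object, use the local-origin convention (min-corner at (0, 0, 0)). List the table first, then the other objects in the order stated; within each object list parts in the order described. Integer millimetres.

translate([0, 0, 669]) cube([620, 686, 34]);
translate([70, 70, 0]) cylinder(h = 669, r = 39);
translate([550, 70, 0]) cylinder(h = 669, r = 39);
translate([70, 616, 0]) cylinder(h = 669, r = 39);
translate([550, 616, 0]) cylinder(h = 669, r = 39);
translate([0, 0, 703]) {
  cube([73, 23, 459]);
  translate([258, 0, 0]) cube([73, 23, 459]);
  translate([73, 0, 0]) cube([185, 23, 73]);
  translate([73, 0, 386]) cube([185, 23, 73]);
}
translate([137, -598, 0]) {
  translate([0, 0, 416]) cube([346, 298, 24]);
  translate([14, 14, 0]) cylinder(h = 416, r = 14);
  translate([332, 14, 0]) cylinder(h = 416, r = 14);
  translate([14, 284, 0]) cylinder(h = 416, r = 14);
  translate([332, 284, 0]) cylinder(h = 416, r = 14);
}
translate([137, 986, 0]) {
  translate([0, 0, 416]) cube([346, 298, 24]);
  translate([14, 14, 0]) cylinder(h = 416, r = 14);
  translate([332, 14, 0]) cylinder(h = 416, r = 14);
  translate([14, 284, 0]) cylinder(h = 416, r = 14);
  translate([332, 284, 0]) cylinder(h = 416, r = 14);
}
translate([-646, 194, 0]) {
  translate([0, 0, 416]) cube([346, 298, 24]);
  translate([14, 14, 0]) cylinder(h = 416, r = 14);
  translate([332, 14, 0]) cylinder(h = 416, r = 14);
  translate([14, 284, 0]) cylinder(h = 416, r = 14);
  translate([332, 284, 0]) cylinder(h = 416, r = 14);
}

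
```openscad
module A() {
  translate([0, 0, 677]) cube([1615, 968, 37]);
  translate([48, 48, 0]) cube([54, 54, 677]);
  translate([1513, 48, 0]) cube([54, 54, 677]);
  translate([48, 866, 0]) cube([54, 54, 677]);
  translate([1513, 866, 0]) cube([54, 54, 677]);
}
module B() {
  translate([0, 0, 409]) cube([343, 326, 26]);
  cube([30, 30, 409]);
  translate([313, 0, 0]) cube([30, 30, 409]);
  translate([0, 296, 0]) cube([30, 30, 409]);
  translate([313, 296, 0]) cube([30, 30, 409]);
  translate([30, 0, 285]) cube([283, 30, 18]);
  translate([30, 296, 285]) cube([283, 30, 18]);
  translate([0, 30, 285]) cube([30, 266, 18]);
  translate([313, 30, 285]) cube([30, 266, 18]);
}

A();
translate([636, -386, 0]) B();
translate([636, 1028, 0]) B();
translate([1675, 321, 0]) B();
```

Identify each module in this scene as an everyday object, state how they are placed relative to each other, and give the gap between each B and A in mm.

Each stool's nearest face is 60 mm from the table's bounding box.

A is a table. B is a stool. Three stools sit around the table at the −y, +y, +x sides. The gap between each stool and the table is 60 mm.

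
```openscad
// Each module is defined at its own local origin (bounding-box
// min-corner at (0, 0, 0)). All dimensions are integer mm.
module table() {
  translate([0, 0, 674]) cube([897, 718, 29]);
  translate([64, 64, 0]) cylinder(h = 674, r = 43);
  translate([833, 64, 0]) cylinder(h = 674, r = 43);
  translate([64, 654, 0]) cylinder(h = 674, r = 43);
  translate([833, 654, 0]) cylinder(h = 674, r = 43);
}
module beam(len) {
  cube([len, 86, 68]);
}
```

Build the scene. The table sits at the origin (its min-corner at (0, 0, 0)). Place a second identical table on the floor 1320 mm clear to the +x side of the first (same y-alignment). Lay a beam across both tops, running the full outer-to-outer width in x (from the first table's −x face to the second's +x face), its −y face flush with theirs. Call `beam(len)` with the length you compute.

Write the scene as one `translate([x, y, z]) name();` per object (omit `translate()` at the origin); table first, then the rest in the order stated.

table();
translate([2217, 0, 0]) table();
translate([0, 0, 703]) beam(3114);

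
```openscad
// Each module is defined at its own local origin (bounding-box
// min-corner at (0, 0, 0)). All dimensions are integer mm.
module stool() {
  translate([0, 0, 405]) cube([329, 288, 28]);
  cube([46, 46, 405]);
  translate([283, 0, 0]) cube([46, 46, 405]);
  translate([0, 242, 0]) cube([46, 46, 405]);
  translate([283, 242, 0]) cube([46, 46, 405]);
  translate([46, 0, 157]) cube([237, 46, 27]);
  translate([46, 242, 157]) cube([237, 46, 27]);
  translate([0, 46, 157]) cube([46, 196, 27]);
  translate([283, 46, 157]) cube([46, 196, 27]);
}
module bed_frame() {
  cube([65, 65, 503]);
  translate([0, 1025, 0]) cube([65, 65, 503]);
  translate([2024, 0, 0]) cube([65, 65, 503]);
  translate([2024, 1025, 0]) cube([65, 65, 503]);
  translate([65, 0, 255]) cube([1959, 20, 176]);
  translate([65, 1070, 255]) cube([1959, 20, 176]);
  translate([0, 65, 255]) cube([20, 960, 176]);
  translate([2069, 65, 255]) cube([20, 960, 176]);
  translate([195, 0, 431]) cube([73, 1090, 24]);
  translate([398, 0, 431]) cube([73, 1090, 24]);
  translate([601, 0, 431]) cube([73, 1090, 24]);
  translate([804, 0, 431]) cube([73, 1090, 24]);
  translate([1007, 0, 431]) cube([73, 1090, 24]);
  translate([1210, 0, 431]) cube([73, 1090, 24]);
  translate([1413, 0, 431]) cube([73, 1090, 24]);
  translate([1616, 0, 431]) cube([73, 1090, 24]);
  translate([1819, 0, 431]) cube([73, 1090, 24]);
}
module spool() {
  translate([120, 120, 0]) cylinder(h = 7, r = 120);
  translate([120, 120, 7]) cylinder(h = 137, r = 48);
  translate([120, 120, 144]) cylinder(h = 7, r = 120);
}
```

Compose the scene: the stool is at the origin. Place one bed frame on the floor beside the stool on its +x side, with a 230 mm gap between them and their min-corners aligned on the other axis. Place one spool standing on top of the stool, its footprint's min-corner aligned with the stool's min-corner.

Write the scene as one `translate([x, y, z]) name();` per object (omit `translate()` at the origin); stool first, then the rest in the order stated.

stool();
translate([559, 0, 0]) bed_frame();
translate([0, 0, 433]) spool();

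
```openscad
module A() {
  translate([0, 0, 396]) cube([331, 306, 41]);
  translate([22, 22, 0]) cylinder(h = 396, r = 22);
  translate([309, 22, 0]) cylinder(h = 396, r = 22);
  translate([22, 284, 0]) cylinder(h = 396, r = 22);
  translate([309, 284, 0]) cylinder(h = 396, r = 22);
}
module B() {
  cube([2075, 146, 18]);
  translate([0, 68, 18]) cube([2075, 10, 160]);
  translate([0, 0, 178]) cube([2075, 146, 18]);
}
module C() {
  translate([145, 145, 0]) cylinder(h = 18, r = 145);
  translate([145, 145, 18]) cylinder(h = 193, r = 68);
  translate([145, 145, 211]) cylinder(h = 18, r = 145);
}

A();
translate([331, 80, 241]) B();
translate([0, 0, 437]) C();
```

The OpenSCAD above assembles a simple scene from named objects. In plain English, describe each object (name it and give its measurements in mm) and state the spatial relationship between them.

A is a four-legged stool. The seat is a 331×306×41 mm slab whose top surface is at z = 437 mm; four round legs, each 44 mm in diameter, run from the floor (z = 0) to the underside of the seat, each leg's axis is inset half a diameter from the nearest pair of seat edges (so the leg's bounding box is flush with the corner).

B is an I-beam lying along x, 2075 mm long. Overall section height 196 mm. Two flanges 146 mm wide (y) and 18 mm thick, one on the floor and one at the top; a web 10 mm thick runs between them, centred on the flange width.

C is a spool: two coaxial disc flanges of radius 145 mm and thickness 18 mm, joined by a core cylinder of radius 68 mm and height 193 mm. The lower flange rests on z = 0 and the three cylinders share a vertical axis.

The I-beam is beside the stool with their tops flush at z = 437. The spool is on top of the stool.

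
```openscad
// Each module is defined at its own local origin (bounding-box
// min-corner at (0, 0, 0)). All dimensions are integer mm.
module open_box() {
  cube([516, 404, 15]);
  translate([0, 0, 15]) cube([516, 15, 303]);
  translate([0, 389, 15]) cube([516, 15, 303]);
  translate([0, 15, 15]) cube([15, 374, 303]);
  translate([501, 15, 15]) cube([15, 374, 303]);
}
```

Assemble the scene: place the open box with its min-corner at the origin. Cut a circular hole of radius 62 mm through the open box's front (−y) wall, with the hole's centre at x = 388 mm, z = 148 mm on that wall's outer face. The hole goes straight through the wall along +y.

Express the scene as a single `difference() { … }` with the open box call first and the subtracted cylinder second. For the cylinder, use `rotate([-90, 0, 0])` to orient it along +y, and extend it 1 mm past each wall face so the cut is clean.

difference() {
  open_box();
  translate([388, -1, 148]) rotate([-90, 0, 0]) cylinder(h = 17, r = 62);
}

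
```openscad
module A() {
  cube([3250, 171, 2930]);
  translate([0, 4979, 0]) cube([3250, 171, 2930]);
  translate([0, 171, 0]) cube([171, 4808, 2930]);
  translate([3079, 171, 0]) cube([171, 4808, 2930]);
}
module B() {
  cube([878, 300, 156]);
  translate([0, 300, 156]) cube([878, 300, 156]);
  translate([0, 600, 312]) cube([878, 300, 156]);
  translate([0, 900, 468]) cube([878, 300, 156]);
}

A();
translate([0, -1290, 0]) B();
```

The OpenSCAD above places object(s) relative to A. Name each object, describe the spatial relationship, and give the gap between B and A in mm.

A is a house frame. B is a staircase. The staircase is on the floor beside the house frame on its −y side. The gap between the staircase and the house frame is 90 mm.

The staircase's nearest face is 90 mm from the house frame's −y face.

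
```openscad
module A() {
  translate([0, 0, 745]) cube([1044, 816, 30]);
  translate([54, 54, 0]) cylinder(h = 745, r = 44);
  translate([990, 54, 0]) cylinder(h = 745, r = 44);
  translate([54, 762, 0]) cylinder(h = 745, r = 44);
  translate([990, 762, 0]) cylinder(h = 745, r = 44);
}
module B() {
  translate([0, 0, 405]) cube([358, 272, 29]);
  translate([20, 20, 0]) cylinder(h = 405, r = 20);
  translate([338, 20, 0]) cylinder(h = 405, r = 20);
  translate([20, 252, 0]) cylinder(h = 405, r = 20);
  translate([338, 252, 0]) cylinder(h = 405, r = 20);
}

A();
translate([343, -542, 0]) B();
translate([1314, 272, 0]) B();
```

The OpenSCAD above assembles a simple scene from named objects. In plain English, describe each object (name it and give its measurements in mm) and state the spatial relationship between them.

A is a table: top 1044 mm (x) × 816 mm (y), 30 mm thick, upper face at z = 775 mm, on four round legs of 88 mm diameter, each leg's bounding box inset 10 mm from the nearest pair of top edges, running from z = 0 to the bottom of the top.

B is a four-legged stool. The seat is a 358×272×29 mm slab whose top surface is at z = 434 mm; four round legs, each 40 mm in diameter, run from the floor (z = 0) to the underside of the seat, each leg's axis is inset half a diameter from the nearest pair of seat edges (so the leg's bounding box is flush with the corner).

Two stools sit around the table at the −y, +x sides.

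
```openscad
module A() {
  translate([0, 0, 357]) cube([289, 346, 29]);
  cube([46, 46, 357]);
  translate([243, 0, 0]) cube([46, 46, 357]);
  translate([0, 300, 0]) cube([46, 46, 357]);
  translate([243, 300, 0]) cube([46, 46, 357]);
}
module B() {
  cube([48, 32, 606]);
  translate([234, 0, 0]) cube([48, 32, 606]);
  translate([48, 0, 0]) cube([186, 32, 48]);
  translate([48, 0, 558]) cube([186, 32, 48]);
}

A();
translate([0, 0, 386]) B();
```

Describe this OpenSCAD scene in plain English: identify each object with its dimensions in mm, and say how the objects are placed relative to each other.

A is a four-legged stool. The seat is a 289×346×29 mm slab whose top surface is at z = 386 mm; four square legs, each 46×46 mm in cross-section, run from the floor (z = 0) to the underside of the seat, each flush with a corner of the seat.

B is a picture frame with a 186×510 mm rectangular opening (x by z) and a uniform 48 mm border on every side. Frame depth is 32 mm along y. It is built from two vertical stiles running the full outside height and two horizontal rails spanning the gap between the stiles.

The picture frame is on top of the stool.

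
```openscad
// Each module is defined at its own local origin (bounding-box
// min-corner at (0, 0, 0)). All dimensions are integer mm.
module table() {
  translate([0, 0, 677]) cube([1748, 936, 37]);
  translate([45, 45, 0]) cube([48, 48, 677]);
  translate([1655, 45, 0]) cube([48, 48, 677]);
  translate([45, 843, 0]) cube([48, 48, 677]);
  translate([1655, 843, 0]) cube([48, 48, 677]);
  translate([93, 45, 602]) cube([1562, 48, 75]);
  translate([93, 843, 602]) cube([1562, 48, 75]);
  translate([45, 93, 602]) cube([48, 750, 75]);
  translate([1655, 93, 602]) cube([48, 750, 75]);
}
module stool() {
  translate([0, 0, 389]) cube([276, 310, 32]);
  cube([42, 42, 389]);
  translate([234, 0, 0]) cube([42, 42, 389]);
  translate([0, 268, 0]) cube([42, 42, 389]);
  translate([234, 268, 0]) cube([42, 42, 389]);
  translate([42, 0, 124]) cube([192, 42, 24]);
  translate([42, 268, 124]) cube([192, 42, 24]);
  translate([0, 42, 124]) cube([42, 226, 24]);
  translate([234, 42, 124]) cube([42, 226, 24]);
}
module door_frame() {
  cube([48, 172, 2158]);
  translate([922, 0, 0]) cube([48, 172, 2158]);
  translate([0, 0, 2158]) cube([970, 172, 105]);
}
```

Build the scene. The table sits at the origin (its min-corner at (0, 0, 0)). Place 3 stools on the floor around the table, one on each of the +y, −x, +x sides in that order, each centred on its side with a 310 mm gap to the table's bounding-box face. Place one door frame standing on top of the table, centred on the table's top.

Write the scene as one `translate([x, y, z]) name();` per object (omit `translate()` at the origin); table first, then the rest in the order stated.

table();
translate([736, 1246, 0]) stool();
translate([-586, 313, 0]) stool();
translate([2058, 313, 0]) stool();
translate([389, 382, 714]) door_frame();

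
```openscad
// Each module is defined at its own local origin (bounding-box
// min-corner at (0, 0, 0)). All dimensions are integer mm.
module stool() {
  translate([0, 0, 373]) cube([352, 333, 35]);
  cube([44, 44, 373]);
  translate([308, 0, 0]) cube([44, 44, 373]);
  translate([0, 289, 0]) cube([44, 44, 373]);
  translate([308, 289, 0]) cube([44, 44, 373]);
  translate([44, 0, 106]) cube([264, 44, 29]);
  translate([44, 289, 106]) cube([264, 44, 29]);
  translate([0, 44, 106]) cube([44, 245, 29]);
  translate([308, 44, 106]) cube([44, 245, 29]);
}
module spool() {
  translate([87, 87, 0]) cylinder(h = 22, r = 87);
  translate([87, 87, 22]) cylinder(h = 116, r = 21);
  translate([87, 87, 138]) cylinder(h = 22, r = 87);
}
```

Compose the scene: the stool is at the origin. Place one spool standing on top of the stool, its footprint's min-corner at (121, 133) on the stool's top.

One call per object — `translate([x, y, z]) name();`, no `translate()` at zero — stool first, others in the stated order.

stool();
translate([121, 133, 408]) spool();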